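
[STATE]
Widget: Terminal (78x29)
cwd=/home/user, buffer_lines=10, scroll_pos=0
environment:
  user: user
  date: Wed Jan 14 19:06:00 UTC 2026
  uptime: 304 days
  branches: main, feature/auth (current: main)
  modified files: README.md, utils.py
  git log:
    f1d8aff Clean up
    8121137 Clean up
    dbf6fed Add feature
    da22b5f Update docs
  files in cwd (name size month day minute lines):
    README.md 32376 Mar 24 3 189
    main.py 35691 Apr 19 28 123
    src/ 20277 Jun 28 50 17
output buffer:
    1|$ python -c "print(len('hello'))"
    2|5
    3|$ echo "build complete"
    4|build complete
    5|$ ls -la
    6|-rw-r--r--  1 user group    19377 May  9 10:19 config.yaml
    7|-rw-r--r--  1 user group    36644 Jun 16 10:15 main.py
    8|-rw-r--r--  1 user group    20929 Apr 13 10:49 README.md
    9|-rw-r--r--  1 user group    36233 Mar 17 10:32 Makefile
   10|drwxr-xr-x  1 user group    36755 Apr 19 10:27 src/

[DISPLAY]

$ python -c "print(len('hello'))"                                             
5                                                                             
$ echo "build complete"                                                       
build complete                                                                
$ ls -la                                                                      
-rw-r--r--  1 user group    19377 May  9 10:19 config.yaml                    
-rw-r--r--  1 user group    36644 Jun 16 10:15 main.py                        
-rw-r--r--  1 user group    20929 Apr 13 10:49 README.md                      
-rw-r--r--  1 user group    36233 Mar 17 10:32 Makefile                       
drwxr-xr-x  1 user group    36755 Apr 19 10:27 src/                           
$ █                                                                           
                                                                              
                                                                              
                                                                              
                                                                              
                                                                              
                                                                              
                                                                              
                                                                              
                                                                              
                                                                              
                                                                              
                                                                              
                                                                              
                                                                              
                                                                              
                                                                              
                                                                              
                                                                              


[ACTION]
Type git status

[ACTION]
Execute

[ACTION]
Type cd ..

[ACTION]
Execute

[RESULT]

$ python -c "print(len('hello'))"                                             
5                                                                             
$ echo "build complete"                                                       
build complete                                                                
$ ls -la                                                                      
-rw-r--r--  1 user group    19377 May  9 10:19 config.yaml                    
-rw-r--r--  1 user group    36644 Jun 16 10:15 main.py                        
-rw-r--r--  1 user group    20929 Apr 13 10:49 README.md                      
-rw-r--r--  1 user group    36233 Mar 17 10:32 Makefile                       
drwxr-xr-x  1 user group    36755 Apr 19 10:27 src/                           
$ git status                                                                  
On branch main                                                                
Changes not staged for commit:                                                
                                                                              
        modified:   README.md                                                 
        modified:   utils.py                                                  
$ cd ..                                                                       
                                                                              
$ █                                                                           
                                                                              
                                                                              
                                                                              
                                                                              
                                                                              
                                                                              
                                                                              
                                                                              
                                                                              
                                                                              


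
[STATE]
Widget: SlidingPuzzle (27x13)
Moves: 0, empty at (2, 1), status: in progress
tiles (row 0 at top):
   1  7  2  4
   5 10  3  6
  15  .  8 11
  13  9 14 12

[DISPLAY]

┌────┬────┬────┬────┐      
│  1 │  7 │  2 │  4 │      
├────┼────┼────┼────┤      
│  5 │ 10 │  3 │  6 │      
├────┼────┼────┼────┤      
│ 15 │    │  8 │ 11 │      
├────┼────┼────┼────┤      
│ 13 │  9 │ 14 │ 12 │      
└────┴────┴────┴────┘      
Moves: 0                   
                           
                           
                           


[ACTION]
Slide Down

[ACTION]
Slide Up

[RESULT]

┌────┬────┬────┬────┐      
│  1 │  7 │  2 │  4 │      
├────┼────┼────┼────┤      
│  5 │ 10 │  3 │  6 │      
├────┼────┼────┼────┤      
│ 15 │    │  8 │ 11 │      
├────┼────┼────┼────┤      
│ 13 │  9 │ 14 │ 12 │      
└────┴────┴────┴────┘      
Moves: 2                   
                           
                           
                           


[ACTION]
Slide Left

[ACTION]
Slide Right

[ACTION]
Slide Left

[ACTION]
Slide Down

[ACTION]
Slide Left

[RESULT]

┌────┬────┬────┬────┐      
│  1 │  7 │  2 │  4 │      
├────┼────┼────┼────┤      
│  5 │ 10 │  6 │    │      
├────┼────┼────┼────┤      
│ 15 │  8 │  3 │ 11 │      
├────┼────┼────┼────┤      
│ 13 │  9 │ 14 │ 12 │      
└────┴────┴────┴────┘      
Moves: 7                   
                           
                           
                           


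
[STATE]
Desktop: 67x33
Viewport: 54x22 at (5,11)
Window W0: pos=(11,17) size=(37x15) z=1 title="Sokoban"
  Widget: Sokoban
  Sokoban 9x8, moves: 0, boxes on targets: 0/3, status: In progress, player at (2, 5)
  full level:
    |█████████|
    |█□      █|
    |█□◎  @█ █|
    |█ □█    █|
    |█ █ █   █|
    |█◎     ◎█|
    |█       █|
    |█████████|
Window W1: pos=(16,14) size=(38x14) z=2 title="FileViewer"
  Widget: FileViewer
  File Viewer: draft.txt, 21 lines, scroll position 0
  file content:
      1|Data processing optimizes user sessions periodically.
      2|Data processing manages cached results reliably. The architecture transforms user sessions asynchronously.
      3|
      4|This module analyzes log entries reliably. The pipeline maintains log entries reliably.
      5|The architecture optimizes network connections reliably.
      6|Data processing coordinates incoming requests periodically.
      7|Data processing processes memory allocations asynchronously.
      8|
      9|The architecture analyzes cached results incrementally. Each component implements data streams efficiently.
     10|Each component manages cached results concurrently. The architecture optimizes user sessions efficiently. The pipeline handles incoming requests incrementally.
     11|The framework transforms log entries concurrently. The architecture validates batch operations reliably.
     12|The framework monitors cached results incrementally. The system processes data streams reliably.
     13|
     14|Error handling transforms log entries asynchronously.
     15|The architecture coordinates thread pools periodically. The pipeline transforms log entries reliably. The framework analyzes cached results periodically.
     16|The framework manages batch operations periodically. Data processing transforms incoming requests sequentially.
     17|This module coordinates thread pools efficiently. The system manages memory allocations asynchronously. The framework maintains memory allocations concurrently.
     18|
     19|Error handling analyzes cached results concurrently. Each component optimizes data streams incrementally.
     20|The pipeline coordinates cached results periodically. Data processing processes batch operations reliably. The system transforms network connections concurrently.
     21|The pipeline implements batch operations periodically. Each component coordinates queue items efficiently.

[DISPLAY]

                                                      
                                                      
                                                      
           ┏━━━━━━━━━━━━━━━━━━━━━━━━━━━━━━━━━━━━┓     
           ┃ FileViewer                         ┃     
           ┠────────────────────────────────────┨     
      ┏━━━━┃Data processing optimizes user sess▲┃     
      ┃ Sok┃Data processing manages cached resu█┃     
      ┠────┃                                   ░┃     
      ┃████┃This module analyzes log entries re░┃     
      ┃█□  ┃The architecture optimizes network ░┃     
      ┃█□◎ ┃Data processing coordinates incomin░┃     
      ┃█ □█┃Data processing processes memory al░┃     
      ┃█ █ ┃                                   ░┃     
      ┃█◎  ┃The architecture analyzes cached re░┃     
      ┃█   ┃Each component manages cached resul▼┃     
      ┃████┗━━━━━━━━━━━━━━━━━━━━━━━━━━━━━━━━━━━━┛     
      ┃Moves: 0  0/3                      ┃           
      ┃                                   ┃           
      ┃                                   ┃           
      ┗━━━━━━━━━━━━━━━━━━━━━━━━━━━━━━━━━━━┛           
                                                      


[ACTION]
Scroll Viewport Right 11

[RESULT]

                                                      
                                                      
                                                      
   ┏━━━━━━━━━━━━━━━━━━━━━━━━━━━━━━━━━━━━┓             
   ┃ FileViewer                         ┃             
   ┠────────────────────────────────────┨             
━━━┃Data processing optimizes user sess▲┃             
Sok┃Data processing manages cached resu█┃             
───┃                                   ░┃             
███┃This module analyzes log entries re░┃             
□  ┃The architecture optimizes network ░┃             
□◎ ┃Data processing coordinates incomin░┃             
 □█┃Data processing processes memory al░┃             
 █ ┃                                   ░┃             
◎  ┃The architecture analyzes cached re░┃             
   ┃Each component manages cached resul▼┃             
███┗━━━━━━━━━━━━━━━━━━━━━━━━━━━━━━━━━━━━┛             
oves: 0  0/3                      ┃                   
                                  ┃                   
                                  ┃                   
━━━━━━━━━━━━━━━━━━━━━━━━━━━━━━━━━━┛                   
                                                      


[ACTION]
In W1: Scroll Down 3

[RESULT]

                                                      
                                                      
                                                      
   ┏━━━━━━━━━━━━━━━━━━━━━━━━━━━━━━━━━━━━┓             
   ┃ FileViewer                         ┃             
   ┠────────────────────────────────────┨             
━━━┃This module analyzes log entries re▲┃             
Sok┃The architecture optimizes network ░┃             
───┃Data processing coordinates incomin░┃             
███┃Data processing processes memory al█┃             
□  ┃                                   ░┃             
□◎ ┃The architecture analyzes cached re░┃             
 □█┃Each component manages cached resul░┃             
 █ ┃The framework transforms log entrie░┃             
◎  ┃The framework monitors cached resul░┃             
   ┃                                   ▼┃             
███┗━━━━━━━━━━━━━━━━━━━━━━━━━━━━━━━━━━━━┛             
oves: 0  0/3                      ┃                   
                                  ┃                   
                                  ┃                   
━━━━━━━━━━━━━━━━━━━━━━━━━━━━━━━━━━┛                   
                                                      


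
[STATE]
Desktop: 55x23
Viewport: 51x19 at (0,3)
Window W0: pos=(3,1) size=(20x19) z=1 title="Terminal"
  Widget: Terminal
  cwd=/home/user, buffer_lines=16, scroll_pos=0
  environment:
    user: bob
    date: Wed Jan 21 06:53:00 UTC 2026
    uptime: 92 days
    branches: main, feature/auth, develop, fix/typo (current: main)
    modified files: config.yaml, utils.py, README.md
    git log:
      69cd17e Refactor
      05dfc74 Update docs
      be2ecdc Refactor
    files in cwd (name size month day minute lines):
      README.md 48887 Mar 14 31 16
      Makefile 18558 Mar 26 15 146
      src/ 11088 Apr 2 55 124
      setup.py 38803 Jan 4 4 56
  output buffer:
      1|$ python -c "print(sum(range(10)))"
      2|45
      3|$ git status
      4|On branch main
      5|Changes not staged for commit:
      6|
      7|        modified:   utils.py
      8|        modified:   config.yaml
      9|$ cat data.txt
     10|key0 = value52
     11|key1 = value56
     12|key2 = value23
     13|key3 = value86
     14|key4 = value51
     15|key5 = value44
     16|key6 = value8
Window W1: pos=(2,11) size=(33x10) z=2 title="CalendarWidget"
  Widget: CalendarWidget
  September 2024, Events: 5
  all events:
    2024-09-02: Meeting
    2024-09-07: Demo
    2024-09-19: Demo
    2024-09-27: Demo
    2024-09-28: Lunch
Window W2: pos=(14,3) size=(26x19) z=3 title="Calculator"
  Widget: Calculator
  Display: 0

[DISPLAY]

   ┠──────────┏━━━━━━━━━━━━━━━━━━━━━━━━┓           
   ┃$ python -┃ Calculator             ┃           
   ┃45        ┠────────────────────────┨           
   ┃$ git stat┃                       0┃           
   ┃On branch ┃┌───┬───┬───┬───┐       ┃           
   ┃Changes no┃│ 7 │ 8 │ 9 │ ÷ │       ┃           
   ┃          ┃├───┼───┼───┼───┤       ┃           
   ┃        mo┃│ 4 │ 5 │ 6 │ × │       ┃           
  ┏━━━━━━━━━━━┃├───┼───┼───┼───┤       ┃           
  ┃ CalendarWi┃│ 1 │ 2 │ 3 │ - │       ┃           
  ┠───────────┃├───┼───┼───┼───┤       ┃           
  ┃         Se┃│ 0 │ . │ = │ + │       ┃           
  ┃Mo Tu We Th┃├───┼───┼───┼───┤       ┃           
  ┃           ┃│ C │ MC│ MR│ M+│       ┃           
  ┃ 2*  3  4  ┃└───┴───┴───┴───┘       ┃           
  ┃ 9 10 11 12┃                        ┃           
  ┃16 17 18 19┃                        ┃           
  ┗━━━━━━━━━━━┃                        ┃           
              ┗━━━━━━━━━━━━━━━━━━━━━━━━┛           


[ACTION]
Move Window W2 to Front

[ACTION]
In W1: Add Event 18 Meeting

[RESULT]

   ┠──────────┏━━━━━━━━━━━━━━━━━━━━━━━━┓           
   ┃$ python -┃ Calculator             ┃           
   ┃45        ┠────────────────────────┨           
   ┃$ git stat┃                       0┃           
   ┃On branch ┃┌───┬───┬───┬───┐       ┃           
   ┃Changes no┃│ 7 │ 8 │ 9 │ ÷ │       ┃           
   ┃          ┃├───┼───┼───┼───┤       ┃           
   ┃        mo┃│ 4 │ 5 │ 6 │ × │       ┃           
  ┏━━━━━━━━━━━┃├───┼───┼───┼───┤       ┃           
  ┃ CalendarWi┃│ 1 │ 2 │ 3 │ - │       ┃           
  ┠───────────┃├───┼───┼───┼───┤       ┃           
  ┃         Se┃│ 0 │ . │ = │ + │       ┃           
  ┃Mo Tu We Th┃├───┼───┼───┼───┤       ┃           
  ┃           ┃│ C │ MC│ MR│ M+│       ┃           
  ┃ 2*  3  4  ┃└───┴───┴───┴───┘       ┃           
  ┃ 9 10 11 12┃                        ┃           
  ┃16 17 18* 1┃                        ┃           
  ┗━━━━━━━━━━━┃                        ┃           
              ┗━━━━━━━━━━━━━━━━━━━━━━━━┛           


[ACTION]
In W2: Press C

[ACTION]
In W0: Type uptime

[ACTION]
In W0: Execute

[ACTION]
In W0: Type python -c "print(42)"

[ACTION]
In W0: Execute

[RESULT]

   ┠──────────┏━━━━━━━━━━━━━━━━━━━━━━━━┓           
   ┃        mo┃ Calculator             ┃           
   ┃        mo┠────────────────────────┨           
   ┃$ cat data┃                       0┃           
   ┃key0 = val┃┌───┬───┬───┬───┐       ┃           
   ┃key1 = val┃│ 7 │ 8 │ 9 │ ÷ │       ┃           
   ┃key2 = val┃├───┼───┼───┼───┤       ┃           
   ┃key3 = val┃│ 4 │ 5 │ 6 │ × │       ┃           
  ┏━━━━━━━━━━━┃├───┼───┼───┼───┤       ┃           
  ┃ CalendarWi┃│ 1 │ 2 │ 3 │ - │       ┃           
  ┠───────────┃├───┼───┼───┼───┤       ┃           
  ┃         Se┃│ 0 │ . │ = │ + │       ┃           
  ┃Mo Tu We Th┃├───┼───┼───┼───┤       ┃           
  ┃           ┃│ C │ MC│ MR│ M+│       ┃           
  ┃ 2*  3  4  ┃└───┴───┴───┴───┘       ┃           
  ┃ 9 10 11 12┃                        ┃           
  ┃16 17 18* 1┃                        ┃           
  ┗━━━━━━━━━━━┃                        ┃           
              ┗━━━━━━━━━━━━━━━━━━━━━━━━┛           


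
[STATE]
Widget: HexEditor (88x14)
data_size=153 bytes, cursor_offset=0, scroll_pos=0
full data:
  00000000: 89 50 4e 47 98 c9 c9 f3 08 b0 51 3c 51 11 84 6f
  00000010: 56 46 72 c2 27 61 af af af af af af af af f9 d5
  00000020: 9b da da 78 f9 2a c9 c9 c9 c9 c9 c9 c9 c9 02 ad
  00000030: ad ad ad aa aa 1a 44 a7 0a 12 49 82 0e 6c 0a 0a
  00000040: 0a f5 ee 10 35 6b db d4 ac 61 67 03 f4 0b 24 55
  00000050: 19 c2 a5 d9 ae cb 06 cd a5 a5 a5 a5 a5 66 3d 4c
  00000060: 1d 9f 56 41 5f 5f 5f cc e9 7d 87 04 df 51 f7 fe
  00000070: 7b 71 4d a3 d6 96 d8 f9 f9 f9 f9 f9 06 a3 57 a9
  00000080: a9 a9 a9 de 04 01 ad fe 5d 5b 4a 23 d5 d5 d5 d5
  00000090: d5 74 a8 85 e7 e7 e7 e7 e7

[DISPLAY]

00000000  89 50 4e 47 98 c9 c9 f3  08 b0 51 3c 51 11 84 6f  |.PNG......Q<Q..o|          
00000010  56 46 72 c2 27 61 af af  af af af af af af f9 d5  |VFr.'a..........|          
00000020  9b da da 78 f9 2a c9 c9  c9 c9 c9 c9 c9 c9 02 ad  |...x.*..........|          
00000030  ad ad ad aa aa 1a 44 a7  0a 12 49 82 0e 6c 0a 0a  |......D...I..l..|          
00000040  0a f5 ee 10 35 6b db d4  ac 61 67 03 f4 0b 24 55  |....5k...ag...$U|          
00000050  19 c2 a5 d9 ae cb 06 cd  a5 a5 a5 a5 a5 66 3d 4c  |.............f=L|          
00000060  1d 9f 56 41 5f 5f 5f cc  e9 7d 87 04 df 51 f7 fe  |..VA___..}...Q..|          
00000070  7b 71 4d a3 d6 96 d8 f9  f9 f9 f9 f9 06 a3 57 a9  |{qM...........W.|          
00000080  a9 a9 a9 de 04 01 ad fe  5d 5b 4a 23 d5 d5 d5 d5  |........][J#....|          
00000090  d5 74 a8 85 e7 e7 e7 e7  e7                       |.t.......       |          
                                                                                        
                                                                                        
                                                                                        
                                                                                        


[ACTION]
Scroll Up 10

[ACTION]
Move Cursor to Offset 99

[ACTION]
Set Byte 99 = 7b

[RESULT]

00000000  89 50 4e 47 98 c9 c9 f3  08 b0 51 3c 51 11 84 6f  |.PNG......Q<Q..o|          
00000010  56 46 72 c2 27 61 af af  af af af af af af f9 d5  |VFr.'a..........|          
00000020  9b da da 78 f9 2a c9 c9  c9 c9 c9 c9 c9 c9 02 ad  |...x.*..........|          
00000030  ad ad ad aa aa 1a 44 a7  0a 12 49 82 0e 6c 0a 0a  |......D...I..l..|          
00000040  0a f5 ee 10 35 6b db d4  ac 61 67 03 f4 0b 24 55  |....5k...ag...$U|          
00000050  19 c2 a5 d9 ae cb 06 cd  a5 a5 a5 a5 a5 66 3d 4c  |.............f=L|          
00000060  1d 9f 56 7B 5f 5f 5f cc  e9 7d 87 04 df 51 f7 fe  |..V{___..}...Q..|          
00000070  7b 71 4d a3 d6 96 d8 f9  f9 f9 f9 f9 06 a3 57 a9  |{qM...........W.|          
00000080  a9 a9 a9 de 04 01 ad fe  5d 5b 4a 23 d5 d5 d5 d5  |........][J#....|          
00000090  d5 74 a8 85 e7 e7 e7 e7  e7                       |.t.......       |          
                                                                                        
                                                                                        
                                                                                        
                                                                                        


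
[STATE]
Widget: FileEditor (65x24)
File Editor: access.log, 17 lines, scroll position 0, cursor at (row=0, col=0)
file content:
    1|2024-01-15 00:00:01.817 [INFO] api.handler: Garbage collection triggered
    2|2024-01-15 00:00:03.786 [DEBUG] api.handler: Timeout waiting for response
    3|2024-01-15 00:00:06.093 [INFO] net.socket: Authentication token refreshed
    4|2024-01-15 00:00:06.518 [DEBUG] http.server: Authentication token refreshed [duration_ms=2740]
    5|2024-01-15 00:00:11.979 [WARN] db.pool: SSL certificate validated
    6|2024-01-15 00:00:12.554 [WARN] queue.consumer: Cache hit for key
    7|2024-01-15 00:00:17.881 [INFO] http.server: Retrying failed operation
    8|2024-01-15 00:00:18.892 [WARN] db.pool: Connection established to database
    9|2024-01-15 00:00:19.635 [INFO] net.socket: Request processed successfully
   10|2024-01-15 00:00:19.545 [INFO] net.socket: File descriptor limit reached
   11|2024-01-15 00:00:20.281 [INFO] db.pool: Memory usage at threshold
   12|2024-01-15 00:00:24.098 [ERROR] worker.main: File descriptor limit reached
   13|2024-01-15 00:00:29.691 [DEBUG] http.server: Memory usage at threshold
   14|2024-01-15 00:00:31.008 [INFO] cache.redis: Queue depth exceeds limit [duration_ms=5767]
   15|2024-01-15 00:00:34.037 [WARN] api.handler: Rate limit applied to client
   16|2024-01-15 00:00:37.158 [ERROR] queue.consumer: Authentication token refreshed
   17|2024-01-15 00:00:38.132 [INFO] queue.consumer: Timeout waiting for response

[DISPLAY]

█024-01-15 00:00:01.817 [INFO] api.handler: Garbage collection t▲
2024-01-15 00:00:03.786 [DEBUG] api.handler: Timeout waiting for█
2024-01-15 00:00:06.093 [INFO] net.socket: Authentication token ░
2024-01-15 00:00:06.518 [DEBUG] http.server: Authentication toke░
2024-01-15 00:00:11.979 [WARN] db.pool: SSL certificate validate░
2024-01-15 00:00:12.554 [WARN] queue.consumer: Cache hit for key░
2024-01-15 00:00:17.881 [INFO] http.server: Retrying failed oper░
2024-01-15 00:00:18.892 [WARN] db.pool: Connection established t░
2024-01-15 00:00:19.635 [INFO] net.socket: Request processed suc░
2024-01-15 00:00:19.545 [INFO] net.socket: File descriptor limit░
2024-01-15 00:00:20.281 [INFO] db.pool: Memory usage at threshol░
2024-01-15 00:00:24.098 [ERROR] worker.main: File descriptor lim░
2024-01-15 00:00:29.691 [DEBUG] http.server: Memory usage at thr░
2024-01-15 00:00:31.008 [INFO] cache.redis: Queue depth exceeds ░
2024-01-15 00:00:34.037 [WARN] api.handler: Rate limit applied t░
2024-01-15 00:00:37.158 [ERROR] queue.consumer: Authentication t░
2024-01-15 00:00:38.132 [INFO] queue.consumer: Timeout waiting f░
                                                                ░
                                                                ░
                                                                ░
                                                                ░
                                                                ░
                                                                ░
                                                                ▼


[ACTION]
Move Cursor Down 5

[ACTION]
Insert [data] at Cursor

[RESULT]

2024-01-15 00:00:01.817 [INFO] api.handler: Garbage collection t▲
2024-01-15 00:00:03.786 [DEBUG] api.handler: Timeout waiting for█
2024-01-15 00:00:06.093 [INFO] net.socket: Authentication token ░
2024-01-15 00:00:06.518 [DEBUG] http.server: Authentication toke░
2024-01-15 00:00:11.979 [WARN] db.pool: SSL certificate validate░
data█024-01-15 00:00:12.554 [WARN] queue.consumer: Cache hit for░
2024-01-15 00:00:17.881 [INFO] http.server: Retrying failed oper░
2024-01-15 00:00:18.892 [WARN] db.pool: Connection established t░
2024-01-15 00:00:19.635 [INFO] net.socket: Request processed suc░
2024-01-15 00:00:19.545 [INFO] net.socket: File descriptor limit░
2024-01-15 00:00:20.281 [INFO] db.pool: Memory usage at threshol░
2024-01-15 00:00:24.098 [ERROR] worker.main: File descriptor lim░
2024-01-15 00:00:29.691 [DEBUG] http.server: Memory usage at thr░
2024-01-15 00:00:31.008 [INFO] cache.redis: Queue depth exceeds ░
2024-01-15 00:00:34.037 [WARN] api.handler: Rate limit applied t░
2024-01-15 00:00:37.158 [ERROR] queue.consumer: Authentication t░
2024-01-15 00:00:38.132 [INFO] queue.consumer: Timeout waiting f░
                                                                ░
                                                                ░
                                                                ░
                                                                ░
                                                                ░
                                                                ░
                                                                ▼


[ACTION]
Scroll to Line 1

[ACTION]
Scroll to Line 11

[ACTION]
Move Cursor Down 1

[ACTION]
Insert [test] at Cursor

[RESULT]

2024-01-15 00:00:01.817 [INFO] api.handler: Garbage collection t▲
2024-01-15 00:00:03.786 [DEBUG] api.handler: Timeout waiting for█
2024-01-15 00:00:06.093 [INFO] net.socket: Authentication token ░
2024-01-15 00:00:06.518 [DEBUG] http.server: Authentication toke░
2024-01-15 00:00:11.979 [WARN] db.pool: SSL certificate validate░
data2024-01-15 00:00:12.554 [WARN] queue.consumer: Cache hit for░
2024test█01-15 00:00:17.881 [INFO] http.server: Retrying failed ░
2024-01-15 00:00:18.892 [WARN] db.pool: Connection established t░
2024-01-15 00:00:19.635 [INFO] net.socket: Request processed suc░
2024-01-15 00:00:19.545 [INFO] net.socket: File descriptor limit░
2024-01-15 00:00:20.281 [INFO] db.pool: Memory usage at threshol░
2024-01-15 00:00:24.098 [ERROR] worker.main: File descriptor lim░
2024-01-15 00:00:29.691 [DEBUG] http.server: Memory usage at thr░
2024-01-15 00:00:31.008 [INFO] cache.redis: Queue depth exceeds ░
2024-01-15 00:00:34.037 [WARN] api.handler: Rate limit applied t░
2024-01-15 00:00:37.158 [ERROR] queue.consumer: Authentication t░
2024-01-15 00:00:38.132 [INFO] queue.consumer: Timeout waiting f░
                                                                ░
                                                                ░
                                                                ░
                                                                ░
                                                                ░
                                                                ░
                                                                ▼


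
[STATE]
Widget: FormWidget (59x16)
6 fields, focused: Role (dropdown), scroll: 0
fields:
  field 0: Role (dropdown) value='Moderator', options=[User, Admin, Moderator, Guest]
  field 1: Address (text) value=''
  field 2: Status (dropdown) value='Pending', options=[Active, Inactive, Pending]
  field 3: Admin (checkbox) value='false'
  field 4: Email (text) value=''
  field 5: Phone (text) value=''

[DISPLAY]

> Role:       [Moderator                                 ▼]
  Address:    [                                           ]
  Status:     [Pending                                   ▼]
  Admin:      [ ]                                          
  Email:      [                                           ]
  Phone:      [                                           ]
                                                           
                                                           
                                                           
                                                           
                                                           
                                                           
                                                           
                                                           
                                                           
                                                           


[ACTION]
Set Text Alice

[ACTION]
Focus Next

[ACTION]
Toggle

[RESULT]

  Role:       [Moderator                                 ▼]
> Address:    [                                           ]
  Status:     [Pending                                   ▼]
  Admin:      [ ]                                          
  Email:      [                                           ]
  Phone:      [                                           ]
                                                           
                                                           
                                                           
                                                           
                                                           
                                                           
                                                           
                                                           
                                                           
                                                           


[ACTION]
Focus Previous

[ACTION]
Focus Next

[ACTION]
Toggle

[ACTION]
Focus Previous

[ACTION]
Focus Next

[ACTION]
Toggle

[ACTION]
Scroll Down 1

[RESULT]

> Address:    [                                           ]
  Status:     [Pending                                   ▼]
  Admin:      [ ]                                          
  Email:      [                                           ]
  Phone:      [                                           ]
                                                           
                                                           
                                                           
                                                           
                                                           
                                                           
                                                           
                                                           
                                                           
                                                           
                                                           


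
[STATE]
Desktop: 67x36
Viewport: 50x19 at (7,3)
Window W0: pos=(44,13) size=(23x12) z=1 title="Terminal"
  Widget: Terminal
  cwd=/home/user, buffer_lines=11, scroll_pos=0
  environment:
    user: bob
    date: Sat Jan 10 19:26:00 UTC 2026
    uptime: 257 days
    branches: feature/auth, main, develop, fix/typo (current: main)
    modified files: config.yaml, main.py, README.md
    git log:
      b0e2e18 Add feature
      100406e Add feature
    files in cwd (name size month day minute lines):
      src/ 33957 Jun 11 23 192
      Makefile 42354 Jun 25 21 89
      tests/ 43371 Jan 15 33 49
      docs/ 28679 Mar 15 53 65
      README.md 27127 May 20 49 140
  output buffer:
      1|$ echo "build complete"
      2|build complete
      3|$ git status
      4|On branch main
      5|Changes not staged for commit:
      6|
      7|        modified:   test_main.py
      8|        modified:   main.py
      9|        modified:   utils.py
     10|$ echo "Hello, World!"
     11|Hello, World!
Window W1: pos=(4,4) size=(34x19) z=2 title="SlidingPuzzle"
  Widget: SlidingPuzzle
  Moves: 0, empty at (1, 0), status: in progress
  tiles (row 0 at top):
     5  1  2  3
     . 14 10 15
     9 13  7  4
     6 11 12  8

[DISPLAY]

                                                  
━━━━━━━━━━━━━━━━━━━━━━━━━━━━━━┓                   
lidingPuzzle                  ┃                   
──────────────────────────────┨                   
───┬────┬────┬────┐           ┃                   
 5 │  1 │  2 │  3 │           ┃                   
───┼────┼────┼────┤           ┃                   
   │ 14 │ 10 │ 15 │           ┃                   
───┼────┼────┼────┤           ┃                   
 9 │ 13 │  7 │  4 │           ┃                   
───┼────┼────┼────┤           ┃      ┏━━━━━━━━━━━━
 6 │ 11 │ 12 │  8 │           ┃      ┃ Terminal   
───┴────┴────┴────┘           ┃      ┠────────────
ves: 0                        ┃      ┃$ echo "buil
                              ┃      ┃build comple
                              ┃      ┃$ git status
                              ┃      ┃On branch ma
                              ┃      ┃Changes not 
                              ┃      ┃            


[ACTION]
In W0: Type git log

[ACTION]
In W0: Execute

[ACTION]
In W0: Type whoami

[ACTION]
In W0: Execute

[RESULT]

                                                  
━━━━━━━━━━━━━━━━━━━━━━━━━━━━━━┓                   
lidingPuzzle                  ┃                   
──────────────────────────────┨                   
───┬────┬────┬────┐           ┃                   
 5 │  1 │  2 │  3 │           ┃                   
───┼────┼────┼────┤           ┃                   
   │ 14 │ 10 │ 15 │           ┃                   
───┼────┼────┼────┤           ┃                   
 9 │ 13 │  7 │  4 │           ┃                   
───┼────┼────┼────┤           ┃      ┏━━━━━━━━━━━━
 6 │ 11 │ 12 │  8 │           ┃      ┃ Terminal   
───┴────┴────┴────┘           ┃      ┠────────────
ves: 0                        ┃      ┃$ echo "Hell
                              ┃      ┃Hello, World
                              ┃      ┃$ git log   
                              ┃      ┃b0e2e18 Add 
                              ┃      ┃100406e Add 
                              ┃      ┃$ whoami    


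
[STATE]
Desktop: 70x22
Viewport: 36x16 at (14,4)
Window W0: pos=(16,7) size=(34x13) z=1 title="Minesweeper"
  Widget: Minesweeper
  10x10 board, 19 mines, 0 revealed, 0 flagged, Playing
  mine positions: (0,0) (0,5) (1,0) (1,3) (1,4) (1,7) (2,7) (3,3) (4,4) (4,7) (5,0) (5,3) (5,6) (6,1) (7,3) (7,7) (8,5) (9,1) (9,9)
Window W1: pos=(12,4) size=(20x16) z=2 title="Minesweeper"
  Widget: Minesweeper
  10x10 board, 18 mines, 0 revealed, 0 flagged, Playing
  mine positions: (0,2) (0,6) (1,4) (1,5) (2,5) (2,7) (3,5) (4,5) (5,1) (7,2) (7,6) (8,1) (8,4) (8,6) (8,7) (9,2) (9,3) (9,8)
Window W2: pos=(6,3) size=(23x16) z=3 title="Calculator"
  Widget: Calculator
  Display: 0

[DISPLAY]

ator          ┃━━┓                  
──────────────┨  ┃                  
             0┃──┨                  
─┬───┬───┐    ┃  ┃━━━━━━━━━━━━━━━━━┓
 │ 9 │ ÷ │    ┃  ┃                 ┃
─┼───┼───┤    ┃  ┃─────────────────┨
 │ 6 │ × │    ┃  ┃                 ┃
─┼───┼───┤    ┃  ┃                 ┃
 │ 3 │ - │    ┃  ┃                 ┃
─┼───┼───┤    ┃  ┃                 ┃
 │ = │ + │    ┃  ┃                 ┃
─┼───┼───┤    ┃  ┃                 ┃
C│ MR│ M+│    ┃  ┃                 ┃
─┴───┴───┘    ┃  ┃                 ┃
━━━━━━━━━━━━━━┛  ┃                 ┃
━━━━━━━━━━━━━━━━━┛━━━━━━━━━━━━━━━━━┛


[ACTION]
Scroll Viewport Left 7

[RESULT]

 Calculator          ┃━━┓           
─────────────────────┨  ┃           
                    0┃──┨           
┌───┬───┬───┬───┐    ┃  ┃━━━━━━━━━━━
│ 7 │ 8 │ 9 │ ÷ │    ┃  ┃           
├───┼───┼───┼───┤    ┃  ┃───────────
│ 4 │ 5 │ 6 │ × │    ┃  ┃           
├───┼───┼───┼───┤    ┃  ┃           
│ 1 │ 2 │ 3 │ - │    ┃  ┃           
├───┼───┼───┼───┤    ┃  ┃           
│ 0 │ . │ = │ + │    ┃  ┃           
├───┼───┼───┼───┤    ┃  ┃           
│ C │ MC│ MR│ M+│    ┃  ┃           
└───┴───┴───┴───┘    ┃  ┃           
━━━━━━━━━━━━━━━━━━━━━┛  ┃           
     ┗━━━━━━━━━━━━━━━━━━┛━━━━━━━━━━━


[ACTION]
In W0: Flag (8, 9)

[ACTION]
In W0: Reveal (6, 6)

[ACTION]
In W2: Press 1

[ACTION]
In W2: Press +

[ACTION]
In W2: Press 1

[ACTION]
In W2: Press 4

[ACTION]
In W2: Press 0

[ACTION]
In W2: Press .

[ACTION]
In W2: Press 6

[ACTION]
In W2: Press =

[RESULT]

 Calculator          ┃━━┓           
─────────────────────┨  ┃           
                141.6┃──┨           
┌───┬───┬───┬───┐    ┃  ┃━━━━━━━━━━━
│ 7 │ 8 │ 9 │ ÷ │    ┃  ┃           
├───┼───┼───┼───┤    ┃  ┃───────────
│ 4 │ 5 │ 6 │ × │    ┃  ┃           
├───┼───┼───┼───┤    ┃  ┃           
│ 1 │ 2 │ 3 │ - │    ┃  ┃           
├───┼───┼───┼───┤    ┃  ┃           
│ 0 │ . │ = │ + │    ┃  ┃           
├───┼───┼───┼───┤    ┃  ┃           
│ C │ MC│ MR│ M+│    ┃  ┃           
└───┴───┴───┴───┘    ┃  ┃           
━━━━━━━━━━━━━━━━━━━━━┛  ┃           
     ┗━━━━━━━━━━━━━━━━━━┛━━━━━━━━━━━
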